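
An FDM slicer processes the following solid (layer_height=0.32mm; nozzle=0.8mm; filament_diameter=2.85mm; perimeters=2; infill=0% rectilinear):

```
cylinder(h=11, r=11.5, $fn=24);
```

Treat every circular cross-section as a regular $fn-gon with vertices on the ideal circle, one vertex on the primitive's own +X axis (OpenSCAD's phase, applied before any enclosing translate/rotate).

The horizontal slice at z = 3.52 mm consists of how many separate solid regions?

At z = 3.52 mm: the r=11.5 cylinder contributes a regular 24-gon of circumradius 11.5. The result has 1 disconnected region.

1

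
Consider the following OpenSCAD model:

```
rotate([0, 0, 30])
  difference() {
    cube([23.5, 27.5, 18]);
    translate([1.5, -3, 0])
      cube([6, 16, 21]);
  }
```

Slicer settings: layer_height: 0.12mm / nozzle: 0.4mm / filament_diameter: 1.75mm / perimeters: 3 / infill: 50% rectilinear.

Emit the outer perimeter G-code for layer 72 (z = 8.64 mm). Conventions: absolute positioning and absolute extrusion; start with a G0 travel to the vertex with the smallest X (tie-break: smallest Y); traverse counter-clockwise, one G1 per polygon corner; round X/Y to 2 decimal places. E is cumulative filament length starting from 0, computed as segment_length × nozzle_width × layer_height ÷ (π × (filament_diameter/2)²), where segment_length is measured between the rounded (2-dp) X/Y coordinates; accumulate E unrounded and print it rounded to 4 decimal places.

At z = 8.64 mm: the cube (footprint 23.5×27.5) is included at this height; the cube at (1.5, -3) (footprint 6×16) is included at this height; Taking the first minus the rest: starting from the 23.5×27.5 cube, the 6×16 cube at (1.5, -3) partially overlaps it — only the 78.00 mm² overlap (of its 96.00 mm²) is removed, clipping the outline — 1 connected region; (whole slice rotated 30° about Z — lengths, areas and connectivity unchanged). The outline is a single polygon with 8 vertices. Extrusion per mm of travel: 0.4 × 0.12 / (π × 0.875²) = 0.019956. Accumulating E over each segment gives final E = 2.5545.

G0 X-13.75 Y23.82 Z8.64
G1 X0.00 Y0.00 E0.5489
G1 X1.30 Y0.75 E0.5788
G1 X-5.20 Y12.01 E0.8383
G1 X0.00 Y15.01 E0.9581
G1 X6.50 Y3.75 E1.2175
G1 X20.35 Y11.75 E1.5367
G1 X6.60 Y35.57 E2.0856
G1 X-13.75 Y23.82 E2.5545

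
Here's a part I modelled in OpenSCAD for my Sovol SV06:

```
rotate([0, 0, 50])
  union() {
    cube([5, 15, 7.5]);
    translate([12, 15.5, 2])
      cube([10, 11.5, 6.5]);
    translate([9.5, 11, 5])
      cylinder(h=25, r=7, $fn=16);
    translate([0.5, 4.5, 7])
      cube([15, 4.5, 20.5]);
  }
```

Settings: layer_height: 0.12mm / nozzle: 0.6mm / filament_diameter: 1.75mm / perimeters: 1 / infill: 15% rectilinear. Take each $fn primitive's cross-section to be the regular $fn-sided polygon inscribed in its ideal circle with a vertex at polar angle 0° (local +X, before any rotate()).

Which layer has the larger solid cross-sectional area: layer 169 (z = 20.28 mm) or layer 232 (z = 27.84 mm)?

Layer 169 (z = 20.28): the cube is not intersected at this z (z outside [0, 7.5]); the cube at (12, 15.5) is not intersected at this z (z outside [2, 8.5]); the r=7 cylinder at (9.5, 11) gives a regular 16-gon of circumradius 7 (constant along its height) (area = (16/2)·7.000²·sin(360°/16) = 150.01 mm²); the cube at (0.5, 4.5) (footprint 15×4.5) is included at this height (area 67.50 mm²); Combining (union): the regions partially overlap — summed areas 217.51 mm² minus the doubly-counted overlap 46.02 mm² gives 171.49 mm² — area = 171.49 mm²; (rotated 50° about Z; rotation is an isometry so areas/perimeters/island counts are preserved). So its area = 171.49 mm². Layer 232 (z = 27.84): the cube is absent (z outside [0, 7.5]); the cube at (12, 15.5) does not reach this height (z outside [2, 8.5]); the r=7 cylinder at (9.5, 11) contributes a regular 16-gon of circumradius 7 (area = (16/2)·7.000²·sin(360°/16) = 150.01 mm²); the cube at (0.5, 4.5) is not intersected at this z (z outside [7, 27.5]); Merging all regions: only the r=7 cylinder at (9.5, 11) is present, so the union is just that shape — area = 150.01 mm²; (rotated 50° about Z; rotation is an isometry so areas/perimeters/island counts are preserved). So its area = 150.01 mm². Layer 169 is larger (171.49 vs 150.01 mm²).

layer 169 (z = 20.28 mm)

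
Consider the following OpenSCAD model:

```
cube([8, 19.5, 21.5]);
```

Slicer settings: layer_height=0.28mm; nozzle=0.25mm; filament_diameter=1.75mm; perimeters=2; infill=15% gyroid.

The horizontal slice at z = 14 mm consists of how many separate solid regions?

At z = 14 mm: the 8×19.5 cube contributes its full rectangle. The result has 1 disconnected region.

1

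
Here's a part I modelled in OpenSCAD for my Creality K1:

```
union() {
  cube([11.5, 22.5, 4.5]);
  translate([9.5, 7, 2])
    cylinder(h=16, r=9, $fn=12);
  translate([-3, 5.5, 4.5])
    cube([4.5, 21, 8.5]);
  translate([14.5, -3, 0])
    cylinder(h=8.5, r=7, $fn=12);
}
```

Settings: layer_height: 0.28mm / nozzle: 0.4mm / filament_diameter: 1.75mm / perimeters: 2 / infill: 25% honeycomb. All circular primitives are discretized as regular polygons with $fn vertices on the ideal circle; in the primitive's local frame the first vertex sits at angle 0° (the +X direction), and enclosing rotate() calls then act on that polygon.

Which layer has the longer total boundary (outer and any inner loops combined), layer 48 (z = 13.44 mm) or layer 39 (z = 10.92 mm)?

Layer 48 (z = 13.44): the cube is not intersected at this z (z outside [0, 4.5]); the r=9 cylinder at (9.5, 7) contributes a regular 12-gon of circumradius 9 (perimeter = 2·12·9.000·sin(180°/12) = 55.90 mm); the cube at (-3, 5.5) does not reach this height (z outside [4.5, 13]); the cylinder at (14.5, -3) is absent (z outside [0, 8.5]); Taking the union: only the r=9 cylinder at (9.5, 7) is present, so the union is just that shape — boundary = 55.90 mm. So its perimeter = 55.90 mm. Layer 39 (z = 10.92): the cube is absent (z outside [0, 4.5]); the cylinder at (9.5, 7): section is a regular 12-gon, circumradius r=9 (perimeter = 2·12·9.000·sin(180°/12) = 55.90 mm); the 4.5×21 cube at (-3, 5.5) contributes its full rectangle (perimeter 51.00 mm); the cylinder at (14.5, -3) is absent (z outside [0, 8.5]); Taking the union: the regions partially overlap (shared area 3.06 mm²), so the edge portions inside another operand are dropped and the merged outline is re-measured after clipping — boundary = 95.66 mm. So its perimeter = 95.66 mm. Layer 39 is larger (95.66 vs 55.90 mm).

layer 39 (z = 10.92 mm)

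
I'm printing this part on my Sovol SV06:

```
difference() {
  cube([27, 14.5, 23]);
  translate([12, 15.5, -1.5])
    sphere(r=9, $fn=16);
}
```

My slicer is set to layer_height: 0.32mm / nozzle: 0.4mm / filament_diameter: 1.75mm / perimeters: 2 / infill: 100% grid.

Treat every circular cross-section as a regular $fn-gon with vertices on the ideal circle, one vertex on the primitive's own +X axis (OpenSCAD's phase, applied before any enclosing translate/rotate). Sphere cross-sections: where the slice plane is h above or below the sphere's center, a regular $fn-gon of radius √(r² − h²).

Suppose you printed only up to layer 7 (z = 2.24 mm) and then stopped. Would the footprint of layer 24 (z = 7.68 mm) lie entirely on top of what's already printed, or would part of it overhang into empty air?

part overhangs

Compare the two slices. At z = 2.24: the cube is present — its section is the full 27×14.5 rectangle (area 391.50 mm²); the sphere at (12, 15.5): section is a regular 16-gon, circumradius = √(r²−h²) = √(9²−3.74²) = 8.186 (area = (16/2)·8.186²·sin(360°/16) = 205.16 mm²); After the difference (first − rest): starting from the 27×14.5 cube (391.50 mm²), the r=9 sphere at (12, 15.5) partially overlaps it — only the 86.40 mm² overlap (of its 205.16 mm²) is removed, clipping the outline — area = 305.10 mm². At z = 7.68: the cube is present — its section is the full 27×14.5 rectangle (area 391.50 mm²); the sphere at (12, 15.5) is not intersected at this z (|z−center|=9.180 > r=9); Taking the first minus the rest: none of the subtracted shapes is present at this height, so the 27×14.5 cube is unchanged — area = 391.50 mm². Checking containment: at z = 7.68 the cross-section extends beyond the z = 2.24 cross-section by about 86.40 mm².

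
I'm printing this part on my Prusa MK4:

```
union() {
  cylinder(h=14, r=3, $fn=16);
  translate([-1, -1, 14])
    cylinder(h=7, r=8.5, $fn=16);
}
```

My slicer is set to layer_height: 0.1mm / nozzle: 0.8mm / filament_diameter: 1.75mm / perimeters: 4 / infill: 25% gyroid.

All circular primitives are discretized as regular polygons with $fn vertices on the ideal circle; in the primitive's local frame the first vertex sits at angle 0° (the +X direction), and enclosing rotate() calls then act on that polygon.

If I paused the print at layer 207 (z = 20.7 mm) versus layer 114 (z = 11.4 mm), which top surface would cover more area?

layer 207 (z = 20.7 mm)

Layer 207 (z = 20.7): the cylinder does not reach this height (z outside [0, 14]); the cylinder at (-1, -1): section is a regular 16-gon, circumradius r=8.5 (area = (16/2)·8.500²·sin(360°/16) = 221.19 mm²); Merging all regions: only the r=8.5 cylinder at (-1, -1) is present, so the union is just that shape — area = 221.19 mm². So its area = 221.19 mm². Layer 114 (z = 11.4): the r=3 cylinder contributes a regular 16-gon of circumradius 3 (area = (16/2)·3.000²·sin(360°/16) = 27.55 mm²); the cylinder at (-1, -1) is not intersected at this z (z outside [14, 21]); Taking the union: only the r=3 cylinder is present, so the union is just that shape — area = 27.55 mm². So its area = 27.55 mm². Layer 207 is larger (221.19 vs 27.55 mm²).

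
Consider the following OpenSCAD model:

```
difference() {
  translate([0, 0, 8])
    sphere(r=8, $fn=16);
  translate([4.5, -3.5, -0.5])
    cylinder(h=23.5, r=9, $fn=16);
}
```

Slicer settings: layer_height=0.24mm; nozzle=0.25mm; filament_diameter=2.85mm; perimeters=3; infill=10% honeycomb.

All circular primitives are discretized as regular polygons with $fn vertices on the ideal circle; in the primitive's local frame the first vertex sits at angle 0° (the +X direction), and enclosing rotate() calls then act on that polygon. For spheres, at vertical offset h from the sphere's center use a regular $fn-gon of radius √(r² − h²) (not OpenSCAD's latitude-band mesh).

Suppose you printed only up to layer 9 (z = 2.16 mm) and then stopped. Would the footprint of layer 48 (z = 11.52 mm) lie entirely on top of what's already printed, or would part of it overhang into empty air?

part overhangs

Compare the two slices. At z = 2.16: the r=8 sphere slices to a regular 16-gon of circumradius 5.468 (√(r²−h²) with h=5.84 from center) (area = (16/2)·5.468²·sin(360°/16) = 91.52 mm²); the r=9 cylinder at (4.5, -3.5) contributes a regular 16-gon of circumradius 9 (area = (16/2)·9.000²·sin(360°/16) = 247.98 mm²); After the difference (first − rest): starting from the r=8 sphere (91.52 mm²), the r=9 cylinder at (4.5, -3.5) partially overlaps it — only the 73.67 mm² overlap (of its 247.98 mm²) is removed, clipping the outline — area = 17.85 mm². At z = 11.52: the sphere: section is a regular 16-gon, circumradius = √(r²−h²) = √(8²−3.52²) = 7.184 (area = (16/2)·7.184²·sin(360°/16) = 158.00 mm²); the cylinder at (4.5, -3.5): section is a regular 16-gon, circumradius r=9 (area = (16/2)·9.000²·sin(360°/16) = 247.98 mm²); Taking the first minus the rest: starting from the r=8 sphere (158.00 mm²), the r=9 cylinder at (4.5, -3.5) partially overlaps it — only the 109.05 mm² overlap (of its 247.98 mm²) is removed, clipping the outline — area = 48.95 mm². Checking containment: at z = 11.52 the cross-section extends beyond the z = 2.16 cross-section by about 31.10 mm².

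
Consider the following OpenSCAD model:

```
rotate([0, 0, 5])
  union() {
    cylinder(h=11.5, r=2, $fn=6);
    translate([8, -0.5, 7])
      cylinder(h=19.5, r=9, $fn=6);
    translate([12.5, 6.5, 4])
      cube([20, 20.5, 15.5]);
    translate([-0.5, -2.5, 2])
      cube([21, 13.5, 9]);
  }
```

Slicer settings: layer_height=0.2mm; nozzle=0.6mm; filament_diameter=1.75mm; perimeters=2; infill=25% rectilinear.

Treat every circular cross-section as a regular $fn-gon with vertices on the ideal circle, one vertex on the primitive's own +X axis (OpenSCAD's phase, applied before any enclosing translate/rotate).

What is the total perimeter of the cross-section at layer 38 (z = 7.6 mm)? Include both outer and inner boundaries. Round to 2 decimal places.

At z = 7.6 mm: the r=2 cylinder gives a regular 6-gon of circumradius 2 (constant along its height) (perimeter = 2·6·2.000·sin(180°/6) = 12.00 mm); the cylinder at (8, -0.5): section is a regular 6-gon, circumradius r=9 (perimeter = 2·6·9.000·sin(180°/6) = 54.00 mm); the cube at (12.5, 6.5) (footprint 20×20.5) is included at this height (perimeter 81.00 mm); the cube at (-0.5, -2.5) is present — its section is the full 21×13.5 rectangle (perimeter 69.00 mm); Merging all regions: the regions partially overlap (shared area 181.84 mm²), so the edge portions inside another operand are dropped and the merged outline is re-measured after clipping — boundary = 133.23 mm; (whole slice rotated 5° about Z — lengths, areas and connectivity unchanged). Overall, the cross-section is a single solid region. Total boundary length (outer) = 133.23 mm.

133.23 mm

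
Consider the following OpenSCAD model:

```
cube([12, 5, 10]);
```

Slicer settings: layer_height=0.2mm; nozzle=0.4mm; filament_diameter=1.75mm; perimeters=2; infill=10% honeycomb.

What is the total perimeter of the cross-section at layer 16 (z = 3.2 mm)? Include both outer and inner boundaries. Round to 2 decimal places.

34.00 mm

At z = 3.2 mm: the cube (footprint 12×5) is included at this height (perimeter 34.00 mm). Overall, the cross-section is a single solid region. Total boundary length (outer) = 34.00 mm.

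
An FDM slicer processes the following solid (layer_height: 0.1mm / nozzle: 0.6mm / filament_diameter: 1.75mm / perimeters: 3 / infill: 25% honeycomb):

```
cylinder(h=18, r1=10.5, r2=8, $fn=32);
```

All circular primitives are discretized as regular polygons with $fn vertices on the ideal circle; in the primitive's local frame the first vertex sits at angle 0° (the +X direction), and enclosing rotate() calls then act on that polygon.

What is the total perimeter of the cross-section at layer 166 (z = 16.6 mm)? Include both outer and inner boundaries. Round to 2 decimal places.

At z = 16.6 mm: the cone contributes a regular 32-gon of circumradius 8.194 (interpolated between r1=10.5 and r2=8 at t=0.922) (perimeter = 2·32·8.194·sin(180°/32) = 51.40 mm). Overall, the cross-section is a single solid region. Total boundary length (outer) = 51.40 mm.

51.40 mm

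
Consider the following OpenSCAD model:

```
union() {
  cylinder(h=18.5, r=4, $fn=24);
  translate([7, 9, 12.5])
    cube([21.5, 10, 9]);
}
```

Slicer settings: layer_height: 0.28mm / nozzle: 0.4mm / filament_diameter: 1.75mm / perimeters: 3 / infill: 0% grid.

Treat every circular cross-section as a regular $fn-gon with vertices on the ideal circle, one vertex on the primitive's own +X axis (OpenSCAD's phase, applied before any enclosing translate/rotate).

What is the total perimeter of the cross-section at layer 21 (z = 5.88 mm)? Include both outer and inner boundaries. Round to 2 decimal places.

At z = 5.88 mm: the r=4 cylinder contributes a regular 24-gon of circumradius 4 (perimeter = 2·24·4.000·sin(180°/24) = 25.06 mm); the cube at (7, 9) is not intersected at this z (z outside [12.5, 21.5]); Taking the union: only the r=4 cylinder is present, so the union is just that shape — boundary = 25.06 mm. Overall, the cross-section is a single solid region. Total boundary length (outer) = 25.06 mm.

25.06 mm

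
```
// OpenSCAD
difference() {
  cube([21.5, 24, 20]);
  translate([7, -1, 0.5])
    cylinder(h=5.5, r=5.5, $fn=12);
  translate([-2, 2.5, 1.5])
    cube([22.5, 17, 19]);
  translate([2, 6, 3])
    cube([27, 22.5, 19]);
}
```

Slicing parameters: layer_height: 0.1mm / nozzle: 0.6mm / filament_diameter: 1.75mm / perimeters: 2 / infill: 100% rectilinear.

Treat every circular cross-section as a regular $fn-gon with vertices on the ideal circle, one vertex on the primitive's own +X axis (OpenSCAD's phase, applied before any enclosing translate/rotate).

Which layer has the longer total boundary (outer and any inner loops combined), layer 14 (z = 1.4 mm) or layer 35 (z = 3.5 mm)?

Layer 14 (z = 1.4): the cube is present — its section is the full 21.5×24 rectangle (perimeter 91.00 mm); the r=5.5 cylinder at (7, -1) contributes a regular 12-gon of circumradius 5.5 (perimeter = 2·12·5.500·sin(180°/12) = 34.16 mm); the cube at (-2, 2.5) is not intersected at this z (z outside [1.5, 20.5]); the cube at (2, 6) is not intersected at this z (z outside [3, 22]); Taking the first minus the rest: starting from the 21.5×24 cube, the r=5.5 cylinder at (7, -1) partially overlaps it — only the 34.64 mm² overlap (of its 90.75 mm²) is removed, clipping the outline — boundary = 95.55 mm. So its perimeter = 95.55 mm. Layer 35 (z = 3.5): the cube (footprint 21.5×24) is included at this height (perimeter 91.00 mm); the r=5.5 cylinder at (7, -1) gives a regular 12-gon of circumradius 5.5 (constant along its height) (perimeter = 2·12·5.500·sin(180°/12) = 34.16 mm); the 22.5×17 cube at (-2, 2.5) contributes its full rectangle (perimeter 79.00 mm); the 27×22.5 cube at (2, 6) contributes its full rectangle (perimeter 99.00 mm); Taking the first minus the rest: starting from the 21.5×24 cube, the r=5.5 cylinder at (7, -1) partially overlaps it — only the 34.64 mm² overlap (of its 90.75 mm²) is removed, clipping the outline; the 22.5×17 cube at (-2, 2.5) partially overlaps it — only the 337.93 mm² overlap (of its 382.50 mm²) is removed, clipping the outline; the 27×22.5 cube at (2, 6) partially overlaps it — only the 101.25 mm² overlap (of its 607.50 mm²) is removed, clipping the outline — boundary = 55.25 mm. So its perimeter = 55.25 mm. Layer 14 is larger (95.55 vs 55.25 mm).

layer 14 (z = 1.4 mm)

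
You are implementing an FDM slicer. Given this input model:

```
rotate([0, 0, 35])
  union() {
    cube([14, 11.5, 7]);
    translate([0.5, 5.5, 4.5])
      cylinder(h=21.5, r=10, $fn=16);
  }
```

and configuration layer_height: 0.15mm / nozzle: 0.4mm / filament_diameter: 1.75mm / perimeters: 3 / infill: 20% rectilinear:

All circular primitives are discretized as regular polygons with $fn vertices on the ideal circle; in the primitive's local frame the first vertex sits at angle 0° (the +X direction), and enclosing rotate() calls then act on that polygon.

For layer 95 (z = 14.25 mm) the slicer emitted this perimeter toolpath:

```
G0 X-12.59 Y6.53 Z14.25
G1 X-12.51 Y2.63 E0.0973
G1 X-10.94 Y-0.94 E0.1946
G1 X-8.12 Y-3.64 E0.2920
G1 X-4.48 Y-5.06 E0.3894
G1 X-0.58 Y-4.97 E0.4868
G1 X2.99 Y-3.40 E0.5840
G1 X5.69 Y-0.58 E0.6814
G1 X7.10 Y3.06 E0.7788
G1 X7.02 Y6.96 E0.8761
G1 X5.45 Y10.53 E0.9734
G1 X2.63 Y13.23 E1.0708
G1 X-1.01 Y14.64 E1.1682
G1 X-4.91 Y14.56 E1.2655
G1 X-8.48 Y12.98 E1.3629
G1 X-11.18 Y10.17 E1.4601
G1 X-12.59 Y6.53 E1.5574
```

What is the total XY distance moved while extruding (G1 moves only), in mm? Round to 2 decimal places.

Sum the Euclidean lengths of each G1 segment: total = 62.43 mm.

62.43 mm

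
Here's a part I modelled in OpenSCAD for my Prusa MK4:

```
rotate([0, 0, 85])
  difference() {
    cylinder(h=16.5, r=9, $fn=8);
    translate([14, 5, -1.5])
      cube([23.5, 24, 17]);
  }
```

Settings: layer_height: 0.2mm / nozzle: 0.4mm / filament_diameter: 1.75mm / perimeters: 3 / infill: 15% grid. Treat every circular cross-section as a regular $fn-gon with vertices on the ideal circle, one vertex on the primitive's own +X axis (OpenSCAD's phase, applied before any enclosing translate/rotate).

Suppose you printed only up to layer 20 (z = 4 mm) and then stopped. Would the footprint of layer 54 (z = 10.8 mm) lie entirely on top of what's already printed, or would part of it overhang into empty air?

entirely on top

Compare the two slices. At z = 4: the r=9 cylinder gives a regular 8-gon of circumradius 9 (constant along its height) (area = (8/2)·9.000²·sin(360°/8) = 229.10 mm²); the cube at (14, 5) (footprint 23.5×24) is included at this height (area 564.00 mm²); Taking the first minus the rest: starting from the r=9 cylinder (229.10 mm²), the 23.5×24 cube at (14, 5) misses the remaining region (no effect) — area = 229.10 mm²; (whole slice rotated 85° about Z — lengths, areas and connectivity unchanged). At z = 10.8: the r=9 cylinder contributes a regular 8-gon of circumradius 9 (area = (8/2)·9.000²·sin(360°/8) = 229.10 mm²); the cube at (14, 5) is present — its section is the full 23.5×24 rectangle (area 564.00 mm²); Taking the first minus the rest: starting from the r=9 cylinder (229.10 mm²), the 23.5×24 cube at (14, 5) misses the remaining region (no effect) — area = 229.10 mm²; (whole slice rotated 85° about Z — lengths, areas and connectivity unchanged). Checking containment: the cross-section at z = 10.8 is a subset of the cross-section at z = 4.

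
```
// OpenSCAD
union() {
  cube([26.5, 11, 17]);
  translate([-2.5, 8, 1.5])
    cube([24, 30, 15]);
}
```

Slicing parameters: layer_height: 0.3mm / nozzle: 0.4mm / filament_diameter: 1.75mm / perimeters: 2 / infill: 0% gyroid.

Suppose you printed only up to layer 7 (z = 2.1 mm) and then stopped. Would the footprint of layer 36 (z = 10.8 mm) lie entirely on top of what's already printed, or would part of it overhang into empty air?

entirely on top

Compare the two slices. At z = 2.1: the 26.5×11 cube contributes its full rectangle (area 291.50 mm²); the cube at (-2.5, 8) is present — its section is the full 24×30 rectangle (area 720.00 mm²); Taking the union: the regions partially overlap — summed areas 1011.50 mm² minus the doubly-counted overlap 64.50 mm² gives 947.00 mm² — area = 947.00 mm². At z = 10.8: the cube (footprint 26.5×11) is included at this height (area 291.50 mm²); the cube at (-2.5, 8) (footprint 24×30) is included at this height (area 720.00 mm²); Merging all regions: the regions partially overlap — summed areas 1011.50 mm² minus the doubly-counted overlap 64.50 mm² gives 947.00 mm² — area = 947.00 mm². Checking containment: the cross-section at z = 10.8 is a subset of the cross-section at z = 2.1.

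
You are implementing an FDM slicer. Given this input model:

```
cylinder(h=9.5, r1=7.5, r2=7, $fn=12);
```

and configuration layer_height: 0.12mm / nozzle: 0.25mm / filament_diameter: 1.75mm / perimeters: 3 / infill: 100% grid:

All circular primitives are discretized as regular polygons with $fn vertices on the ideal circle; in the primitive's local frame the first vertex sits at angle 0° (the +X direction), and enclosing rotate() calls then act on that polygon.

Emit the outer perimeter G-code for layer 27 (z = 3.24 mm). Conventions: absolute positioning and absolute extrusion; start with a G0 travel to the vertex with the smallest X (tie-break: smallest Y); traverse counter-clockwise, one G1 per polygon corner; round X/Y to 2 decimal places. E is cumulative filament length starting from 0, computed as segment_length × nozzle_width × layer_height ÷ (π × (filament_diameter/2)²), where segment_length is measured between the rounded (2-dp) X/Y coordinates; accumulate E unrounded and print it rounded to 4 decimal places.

G0 X-7.33 Y0.00 Z3.24
G1 X-6.35 Y-3.66 E0.0473
G1 X-3.66 Y-6.35 E0.0947
G1 X0.00 Y-7.33 E0.1420
G1 X3.66 Y-6.35 E0.1892
G1 X6.35 Y-3.66 E0.2367
G1 X7.33 Y0.00 E0.2839
G1 X6.35 Y3.66 E0.3312
G1 X3.66 Y6.35 E0.3786
G1 X0.00 Y7.33 E0.4259
G1 X-3.66 Y6.35 E0.4731
G1 X-6.35 Y3.66 E0.5206
G1 X-7.33 Y0.00 E0.5679

At z = 3.24 mm: the cone contributes a regular 12-gon of circumradius 7.329 (interpolated between r1=7.5 and r2=7 at t=0.341). The outline is a single polygon with 12 vertices. Extrusion per mm of travel: 0.25 × 0.12 / (π × 0.875²) = 0.012473. Accumulating E over each segment gives final E = 0.5679.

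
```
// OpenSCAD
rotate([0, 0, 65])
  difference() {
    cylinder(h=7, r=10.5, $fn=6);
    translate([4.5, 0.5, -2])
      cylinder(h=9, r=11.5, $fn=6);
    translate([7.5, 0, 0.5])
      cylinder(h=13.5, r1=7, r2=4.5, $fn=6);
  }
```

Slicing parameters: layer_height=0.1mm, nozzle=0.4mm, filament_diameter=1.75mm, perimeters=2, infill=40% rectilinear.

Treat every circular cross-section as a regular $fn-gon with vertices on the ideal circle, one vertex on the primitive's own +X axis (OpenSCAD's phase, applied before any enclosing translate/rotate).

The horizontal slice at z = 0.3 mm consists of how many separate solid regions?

1

At z = 0.3 mm: the cylinder: section is a regular 6-gon, circumradius r=10.5; the r=11.5 cylinder at (4.5, 0.5) contributes a regular 6-gon of circumradius 11.5; the cone at (7.5, 0) is absent (z outside [0.5, 14]); After the difference (first − rest): starting from the r=10.5 cylinder, the r=11.5 cylinder at (4.5, 0.5) partially overlaps it — only the 222.64 mm² overlap (of its 343.60 mm²) is removed, clipping the outline — 1 connected region; (rotated 65° about Z; rotation is an isometry so areas/perimeters/island counts are preserved). The result has 1 disconnected region.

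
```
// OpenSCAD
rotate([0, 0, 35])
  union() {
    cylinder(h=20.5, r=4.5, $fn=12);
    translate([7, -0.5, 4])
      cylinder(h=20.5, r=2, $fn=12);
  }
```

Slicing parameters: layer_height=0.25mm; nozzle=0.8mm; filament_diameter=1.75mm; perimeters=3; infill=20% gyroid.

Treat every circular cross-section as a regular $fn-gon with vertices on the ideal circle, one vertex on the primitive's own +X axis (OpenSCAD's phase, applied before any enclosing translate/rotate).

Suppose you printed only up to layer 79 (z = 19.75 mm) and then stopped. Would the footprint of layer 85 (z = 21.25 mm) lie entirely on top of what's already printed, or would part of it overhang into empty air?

entirely on top

Compare the two slices. At z = 19.75: the r=4.5 cylinder gives a regular 12-gon of circumradius 4.5 (constant along its height) (area = (12/2)·4.500²·sin(360°/12) = 60.75 mm²); the cylinder at (7, -0.5): section is a regular 12-gon, circumradius r=2 (area = (12/2)·2.000²·sin(360°/12) = 12.00 mm²); Merging all regions: the 2 present regions are separate (no shared area or edge), so areas and boundary lengths simply add and each stays a separate island — area = 72.75 mm²; (rotated 35° about Z; rotation is an isometry so areas/perimeters/island counts are preserved). At z = 21.25: the cylinder is absent (z outside [0, 20.5]); the r=2 cylinder at (7, -0.5) gives a regular 12-gon of circumradius 2 (constant along its height) (area = (12/2)·2.000²·sin(360°/12) = 12.00 mm²); Taking the union: only the r=2 cylinder at (7, -0.5) is present, so the union is just that shape — area = 12.00 mm²; (whole slice rotated 35° about Z — lengths, areas and connectivity unchanged). Checking containment: the cross-section at z = 21.25 is a subset of the cross-section at z = 19.75.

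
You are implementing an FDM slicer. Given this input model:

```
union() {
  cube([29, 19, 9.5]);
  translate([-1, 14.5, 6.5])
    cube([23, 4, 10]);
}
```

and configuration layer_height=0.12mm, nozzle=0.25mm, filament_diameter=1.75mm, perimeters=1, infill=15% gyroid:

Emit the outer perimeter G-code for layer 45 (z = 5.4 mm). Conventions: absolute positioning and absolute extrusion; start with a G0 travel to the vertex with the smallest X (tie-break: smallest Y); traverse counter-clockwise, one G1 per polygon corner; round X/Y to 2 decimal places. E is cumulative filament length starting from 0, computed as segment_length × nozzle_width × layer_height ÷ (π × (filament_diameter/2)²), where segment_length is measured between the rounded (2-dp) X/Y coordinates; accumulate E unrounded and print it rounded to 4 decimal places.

G0 X0.00 Y0.00 Z5.40
G1 X29.00 Y0.00 E0.3617
G1 X29.00 Y19.00 E0.5987
G1 X0.00 Y19.00 E0.9604
G1 X0.00 Y0.00 E1.1974

At z = 5.4 mm: the cube (footprint 29×19) is included at this height; the cube at (-1, 14.5) is absent (z outside [6.5, 16.5]); Combining (union): only the 29×19 cube is present, so the union is just that shape — 1 connected region. The outline is a single polygon with 4 vertices. Extrusion per mm of travel: 0.25 × 0.12 / (π × 0.875²) = 0.012473. Accumulating E over each segment gives final E = 1.1974.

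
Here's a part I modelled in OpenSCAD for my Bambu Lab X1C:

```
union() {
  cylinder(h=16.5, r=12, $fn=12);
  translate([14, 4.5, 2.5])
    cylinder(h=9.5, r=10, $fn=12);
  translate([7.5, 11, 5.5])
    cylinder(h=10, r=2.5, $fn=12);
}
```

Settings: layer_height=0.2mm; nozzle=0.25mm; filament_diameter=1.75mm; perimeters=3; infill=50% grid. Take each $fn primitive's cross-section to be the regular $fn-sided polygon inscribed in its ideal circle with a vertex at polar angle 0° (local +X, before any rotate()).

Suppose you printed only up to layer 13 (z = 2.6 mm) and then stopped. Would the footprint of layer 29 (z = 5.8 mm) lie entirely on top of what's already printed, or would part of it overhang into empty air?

part overhangs

Compare the two slices. At z = 2.6: the r=12 cylinder contributes a regular 12-gon of circumradius 12 (area = (12/2)·12.000²·sin(360°/12) = 432.00 mm²); the r=10 cylinder at (14, 4.5) gives a regular 12-gon of circumradius 10 (constant along its height) (area = (12/2)·10.000²·sin(360°/12) = 300.00 mm²); the cylinder at (7.5, 11) is absent (z outside [5.5, 15.5]); Combining (union): the regions partially overlap — summed areas 732.00 mm² minus the doubly-counted overlap 73.13 mm² gives 658.87 mm² — area = 658.87 mm². At z = 5.8: the r=12 cylinder gives a regular 12-gon of circumradius 12 (constant along its height) (area = (12/2)·12.000²·sin(360°/12) = 432.00 mm²); the r=10 cylinder at (14, 4.5) contributes a regular 12-gon of circumradius 10 (area = (12/2)·10.000²·sin(360°/12) = 300.00 mm²); the cylinder at (7.5, 11): section is a regular 12-gon, circumradius r=2.5 (area = (12/2)·2.500²·sin(360°/12) = 18.75 mm²); Taking the union: the regions partially overlap — summed areas 750.75 mm² minus the doubly-counted overlap 85.29 mm² gives 665.46 mm² — area = 665.46 mm². Checking containment: at z = 5.8 the cross-section extends beyond the z = 2.6 cross-section by about 6.59 mm².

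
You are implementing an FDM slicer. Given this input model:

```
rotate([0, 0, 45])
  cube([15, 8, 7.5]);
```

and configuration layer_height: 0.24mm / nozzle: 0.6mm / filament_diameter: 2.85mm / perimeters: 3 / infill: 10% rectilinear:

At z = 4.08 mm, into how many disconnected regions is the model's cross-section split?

At z = 4.08 mm: the cube is present — its section is the full 15×8 rectangle; (rotated 45° about Z; rotation is an isometry so areas/perimeters/island counts are preserved). The result has 1 disconnected region.

1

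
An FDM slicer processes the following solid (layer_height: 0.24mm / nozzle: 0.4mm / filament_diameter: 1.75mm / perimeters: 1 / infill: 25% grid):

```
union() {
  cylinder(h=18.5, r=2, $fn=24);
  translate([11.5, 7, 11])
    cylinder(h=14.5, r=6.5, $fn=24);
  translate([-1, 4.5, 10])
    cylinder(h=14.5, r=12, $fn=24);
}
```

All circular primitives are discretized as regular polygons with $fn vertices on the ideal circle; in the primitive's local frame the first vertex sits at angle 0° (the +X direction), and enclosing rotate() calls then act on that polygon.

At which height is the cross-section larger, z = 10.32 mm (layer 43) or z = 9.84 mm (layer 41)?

layer 43 (z = 10.32 mm)

Layer 43 (z = 10.32): the r=2 cylinder contributes a regular 24-gon of circumradius 2 (area = (24/2)·2.000²·sin(360°/24) = 12.42 mm²); the cylinder at (11.5, 7) is not intersected at this z (z outside [11, 25.5]); the cylinder at (-1, 4.5): section is a regular 24-gon, circumradius r=12 (area = (24/2)·12.000²·sin(360°/24) = 447.24 mm²); Taking the union: the r=2 cylinder lies entirely inside the r=12 cylinder at (-1, 4.5), so the union is just the r=12 cylinder at (-1, 4.5) — area = 447.24 mm². So its area = 447.24 mm². Layer 41 (z = 9.84): the cylinder: section is a regular 24-gon, circumradius r=2 (area = (24/2)·2.000²·sin(360°/24) = 12.42 mm²); the cylinder at (11.5, 7) is absent (z outside [11, 25.5]); the cylinder at (-1, 4.5) is not intersected at this z (z outside [10, 24.5]); Taking the union: only the r=2 cylinder is present, so the union is just that shape — area = 12.42 mm². So its area = 12.42 mm². Layer 43 is larger (447.24 vs 12.42 mm²).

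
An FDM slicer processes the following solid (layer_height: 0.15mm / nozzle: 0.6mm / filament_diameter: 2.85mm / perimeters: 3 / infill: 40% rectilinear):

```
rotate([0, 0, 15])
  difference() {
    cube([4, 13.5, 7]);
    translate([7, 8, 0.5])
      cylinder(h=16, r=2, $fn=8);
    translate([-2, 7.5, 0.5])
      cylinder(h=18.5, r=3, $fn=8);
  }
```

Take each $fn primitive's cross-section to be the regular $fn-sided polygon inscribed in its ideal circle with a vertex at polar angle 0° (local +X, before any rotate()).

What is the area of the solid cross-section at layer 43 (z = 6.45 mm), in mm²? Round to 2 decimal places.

At z = 6.45 mm: the 4×13.5 cube contributes its full rectangle (area 54.00 mm²); the r=2 cylinder at (7, 8) contributes a regular 8-gon of circumradius 2 (area = (8/2)·2.000²·sin(360°/8) = 11.31 mm²); the r=3 cylinder at (-2, 7.5) gives a regular 8-gon of circumradius 3 (constant along its height) (area = (8/2)·3.000²·sin(360°/8) = 25.46 mm²); Subtracting the remaining from the first: starting from the 4×13.5 cube (54.00 mm²), the r=2 cylinder at (7, 8) misses the remaining region (no effect); the r=3 cylinder at (-2, 7.5) partially overlaps it — only the 2.38 mm² overlap (of its 25.46 mm²) is removed, clipping the outline — area = 51.62 mm²; (whole slice rotated 15° about Z — lengths, areas and connectivity unchanged). Overall, the cross-section is a single solid region. Net area = 51.62 mm².

51.62 mm²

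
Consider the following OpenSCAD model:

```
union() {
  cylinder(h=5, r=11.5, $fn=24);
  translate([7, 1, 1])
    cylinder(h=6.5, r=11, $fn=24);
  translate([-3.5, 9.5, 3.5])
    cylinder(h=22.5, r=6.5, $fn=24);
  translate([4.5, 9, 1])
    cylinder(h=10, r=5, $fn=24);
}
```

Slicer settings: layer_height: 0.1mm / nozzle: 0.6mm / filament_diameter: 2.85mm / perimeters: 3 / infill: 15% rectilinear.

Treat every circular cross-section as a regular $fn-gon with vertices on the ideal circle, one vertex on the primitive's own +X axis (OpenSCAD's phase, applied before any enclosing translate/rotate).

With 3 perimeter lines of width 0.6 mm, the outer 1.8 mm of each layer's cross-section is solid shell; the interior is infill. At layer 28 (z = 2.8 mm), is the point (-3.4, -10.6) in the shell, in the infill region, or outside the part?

shell

At z = 2.8 mm: the r=11.5 cylinder contributes a regular 24-gon of circumradius 11.5; the r=11 cylinder at (7, 1) contributes a regular 24-gon of circumradius 11; the cylinder at (-3.5, 9.5) is absent (z outside [3.5, 26]); the cylinder at (4.5, 9): section is a regular 24-gon, circumradius r=5; Combining (union): the regions partially overlap (shared area 300.76 mm²), so overlapping operands fuse into one piece — 1 connected region. Overall, the cross-section is a single solid region. The nearest boundary edge runs (-2.98, -11.11)→(-5.75, -9.96); distance from the point to it = 0.31 mm. The point is inside the cross-section, 0.31 mm from the nearest boundary — within the 1.8 mm shell band (3 × 0.6).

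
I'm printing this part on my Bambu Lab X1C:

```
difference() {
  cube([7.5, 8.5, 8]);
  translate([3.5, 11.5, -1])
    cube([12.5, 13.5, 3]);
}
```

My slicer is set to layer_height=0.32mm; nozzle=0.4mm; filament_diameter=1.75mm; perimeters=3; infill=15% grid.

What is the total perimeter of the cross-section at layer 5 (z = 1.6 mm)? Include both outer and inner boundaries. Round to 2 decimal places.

32.00 mm

At z = 1.6 mm: the 7.5×8.5 cube contributes its full rectangle (perimeter 32.00 mm); the cube at (3.5, 11.5) (footprint 12.5×13.5) is included at this height (perimeter 52.00 mm); Taking the first minus the rest: starting from the 7.5×8.5 cube, the 12.5×13.5 cube at (3.5, 11.5) misses the remaining region (no effect) — boundary = 32.00 mm. Overall, the cross-section is a single solid region. Total boundary length (outer) = 32.00 mm.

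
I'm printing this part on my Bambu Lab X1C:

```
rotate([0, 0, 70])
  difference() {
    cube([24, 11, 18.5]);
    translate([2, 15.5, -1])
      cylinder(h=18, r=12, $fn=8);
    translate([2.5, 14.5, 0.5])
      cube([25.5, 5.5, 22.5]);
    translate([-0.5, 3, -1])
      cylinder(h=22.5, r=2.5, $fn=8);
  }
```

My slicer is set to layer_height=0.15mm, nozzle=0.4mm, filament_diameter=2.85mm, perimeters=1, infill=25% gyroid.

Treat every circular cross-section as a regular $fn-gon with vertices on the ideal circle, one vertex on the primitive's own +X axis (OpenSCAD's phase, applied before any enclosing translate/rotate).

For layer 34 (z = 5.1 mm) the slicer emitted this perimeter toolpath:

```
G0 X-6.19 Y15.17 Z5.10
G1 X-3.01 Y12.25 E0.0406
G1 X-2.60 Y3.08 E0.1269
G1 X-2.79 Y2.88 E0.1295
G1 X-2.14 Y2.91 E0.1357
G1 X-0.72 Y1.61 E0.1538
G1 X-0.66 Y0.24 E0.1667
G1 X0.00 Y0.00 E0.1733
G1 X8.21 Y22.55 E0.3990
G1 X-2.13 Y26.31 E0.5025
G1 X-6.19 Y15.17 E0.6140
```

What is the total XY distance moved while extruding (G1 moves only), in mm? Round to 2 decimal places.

Sum the Euclidean lengths of each G1 segment: total = 65.28 mm.

65.28 mm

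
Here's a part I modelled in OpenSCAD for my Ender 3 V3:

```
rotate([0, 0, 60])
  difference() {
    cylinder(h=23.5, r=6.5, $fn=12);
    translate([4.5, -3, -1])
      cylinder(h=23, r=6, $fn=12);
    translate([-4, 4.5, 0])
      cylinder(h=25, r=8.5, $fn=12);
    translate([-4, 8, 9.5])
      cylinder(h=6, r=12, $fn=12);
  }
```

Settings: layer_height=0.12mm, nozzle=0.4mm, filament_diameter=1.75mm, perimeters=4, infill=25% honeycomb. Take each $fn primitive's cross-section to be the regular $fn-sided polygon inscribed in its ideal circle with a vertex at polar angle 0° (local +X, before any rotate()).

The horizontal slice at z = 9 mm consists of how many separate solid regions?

2

At z = 9 mm: the r=6.5 cylinder contributes a regular 12-gon of circumradius 6.5; the r=6 cylinder at (4.5, -3) contributes a regular 12-gon of circumradius 6; the r=8.5 cylinder at (-4, 4.5) contributes a regular 12-gon of circumradius 8.5; the cylinder at (-4, 8) is absent (z outside [9.5, 15.5]); Taking the first minus the rest: starting from the r=6.5 cylinder, the r=6 cylinder at (4.5, -3) partially overlaps it — only the 53.29 mm² overlap (of its 108.00 mm²) is removed, clipping the outline; the r=8.5 cylinder at (-4, 4.5) partially overlaps it — only the 65.01 mm² overlap (of its 216.75 mm²) is removed, clipping the outline — 2 connected regions; (whole slice rotated 60° about Z — lengths, areas and connectivity unchanged). The result has 2 disconnected regions.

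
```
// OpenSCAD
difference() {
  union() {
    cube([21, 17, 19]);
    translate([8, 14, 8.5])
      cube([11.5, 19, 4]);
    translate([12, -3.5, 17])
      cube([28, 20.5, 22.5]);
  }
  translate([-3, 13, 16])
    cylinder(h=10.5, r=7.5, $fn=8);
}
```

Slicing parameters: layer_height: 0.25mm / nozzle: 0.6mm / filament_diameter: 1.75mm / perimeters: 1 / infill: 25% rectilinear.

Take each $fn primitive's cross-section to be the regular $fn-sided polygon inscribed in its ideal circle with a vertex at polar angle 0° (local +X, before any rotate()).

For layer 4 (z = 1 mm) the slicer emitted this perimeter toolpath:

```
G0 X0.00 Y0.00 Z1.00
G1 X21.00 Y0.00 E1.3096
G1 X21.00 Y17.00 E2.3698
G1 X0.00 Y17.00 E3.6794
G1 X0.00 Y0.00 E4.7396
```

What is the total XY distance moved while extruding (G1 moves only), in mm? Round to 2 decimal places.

Sum the Euclidean lengths of each G1 segment: total = 76.00 mm.

76.00 mm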